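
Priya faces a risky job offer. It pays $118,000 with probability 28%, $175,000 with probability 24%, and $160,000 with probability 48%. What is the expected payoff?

$151,840

EV = 0.28 × 118000 + 0.24 × 175000 + 0.48 × 160000 = 33040 + 42000 + 76800 = 151840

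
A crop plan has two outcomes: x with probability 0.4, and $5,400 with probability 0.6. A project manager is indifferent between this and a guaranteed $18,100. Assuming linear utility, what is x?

x = $37,150

0.4·x + 0.6·5400 = 18100
0.4·x = 18100 − 3240 = 14860
x = 14860 / 0.4 = 37150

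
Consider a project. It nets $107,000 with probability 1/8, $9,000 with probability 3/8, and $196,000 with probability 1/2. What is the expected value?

EV = 1/8 × 107000 + 3/8 × 9000 + 1/2 × 196000 = 13375 + 3375 + 98000 = 114750

$114,750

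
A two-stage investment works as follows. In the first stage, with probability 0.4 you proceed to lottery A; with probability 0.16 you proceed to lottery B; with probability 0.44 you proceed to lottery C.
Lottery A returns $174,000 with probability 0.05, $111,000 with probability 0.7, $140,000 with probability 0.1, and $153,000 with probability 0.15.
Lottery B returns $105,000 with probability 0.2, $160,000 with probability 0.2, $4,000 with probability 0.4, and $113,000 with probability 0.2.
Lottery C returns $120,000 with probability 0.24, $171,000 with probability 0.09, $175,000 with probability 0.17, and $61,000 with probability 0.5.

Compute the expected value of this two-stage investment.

$107,645.60

EV(A) = 0.05 × 174000 + 0.7 × 111000 + 0.1 × 140000 + 0.15 × 153000 = 8700 + 77700 + 14000 + 22950 = 123350
EV(B) = 0.2 × 105000 + 0.2 × 160000 + 0.4 × 4000 + 0.2 × 113000 = 21000 + 32000 + 1600 + 22600 = 77200
EV(C) = 0.24 × 120000 + 0.09 × 171000 + 0.17 × 175000 + 0.5 × 61000 = 28800 + 15390 + 29750 + 30500 = 104440
Overall = 0.4 × 123350 + 0.16 × 77200 + 0.44 × 104440 = 49340 + 12352 + 45953.6 = 107645.6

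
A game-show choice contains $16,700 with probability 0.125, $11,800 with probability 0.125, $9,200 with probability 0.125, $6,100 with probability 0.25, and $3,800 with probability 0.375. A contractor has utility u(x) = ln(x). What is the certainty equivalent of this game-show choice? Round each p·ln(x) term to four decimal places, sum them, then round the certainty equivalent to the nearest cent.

E[u] = 0.125·ln(16700) + 0.125·ln(11800) + 0.125·ln(9200) + 0.25·ln(6100) + 0.375·ln(3800) = 1.2154 + 1.1720 + 1.1409 + 2.1790 + 3.0910 = 8.7983
CE = e^8.7983 ≈ 6622.98

$6,622.98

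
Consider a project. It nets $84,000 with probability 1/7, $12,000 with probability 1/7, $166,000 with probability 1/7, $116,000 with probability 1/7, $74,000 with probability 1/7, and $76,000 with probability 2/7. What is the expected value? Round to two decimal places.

$86,285.71

EV = 1/7 × 84000 + 1/7 × 12000 + 1/7 × 166000 + 1/7 × 116000 + 1/7 × 74000 + 2/7 × 76000 = 12000 + 1714.2857 + 23714.2857 + 16571.4286 + 10571.4286 + 21714.2857 = 86285.7143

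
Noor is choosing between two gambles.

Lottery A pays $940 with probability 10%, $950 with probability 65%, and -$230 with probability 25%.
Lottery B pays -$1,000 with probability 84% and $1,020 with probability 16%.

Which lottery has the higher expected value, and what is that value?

Lottery A ($654)

Lottery A = 0.1 × 940 + 0.65 × 950 + 0.25 × (-230) = 94 + 617.5 − 57.5 = 654
Lottery B = 0.84 × (-1000) + 0.16 × 1020 = -840 + 163.2 = -676.8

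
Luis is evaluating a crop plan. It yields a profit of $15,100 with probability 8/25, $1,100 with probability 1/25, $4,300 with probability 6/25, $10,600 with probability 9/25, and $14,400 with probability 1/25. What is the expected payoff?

EV = 8/25 × 15100 + 1/25 × 1100 + 6/25 × 4300 + 9/25 × 10600 + 1/25 × 14400 = 4832 + 44 + 1032 + 3816 + 576 = 10300

$10,300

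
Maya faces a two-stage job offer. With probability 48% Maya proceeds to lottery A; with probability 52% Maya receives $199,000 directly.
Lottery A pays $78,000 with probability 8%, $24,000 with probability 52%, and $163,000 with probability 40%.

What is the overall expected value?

$143,761.60

EV(A) = 0.08 × 78000 + 0.52 × 24000 + 0.4 × 163000 = 6240 + 12480 + 65200 = 83920
Branch B: 199000 (certain)
Overall = 0.48 × 83920 + 0.52 × 199000 = 40281.6 + 103480 = 143761.6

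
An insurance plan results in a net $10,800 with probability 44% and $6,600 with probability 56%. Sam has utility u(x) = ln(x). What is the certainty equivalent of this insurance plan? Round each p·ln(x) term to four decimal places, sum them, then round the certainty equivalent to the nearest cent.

$8,196.81

E[u] = 0.44·ln(10800) + 0.56·ln(6600) = 4.0864 + 4.9251 = 9.0115
CE = e^9.0115 ≈ 8196.81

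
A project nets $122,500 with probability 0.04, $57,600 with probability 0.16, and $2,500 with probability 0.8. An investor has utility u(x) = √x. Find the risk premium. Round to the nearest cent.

$7,578.24

E[u] = 0.04·√122500 + 0.16·√57600 + 0.8·√2500 = 0.04·350 + 0.16·240 + 0.8·50 = 92.4
CE = (92.4)² = 8537.76
Risk premium = EV − CE = 16116 − 8537.76 = 7578.24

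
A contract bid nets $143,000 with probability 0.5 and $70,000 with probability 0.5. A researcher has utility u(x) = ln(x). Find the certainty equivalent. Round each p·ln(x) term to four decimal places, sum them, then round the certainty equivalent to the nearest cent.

$100,047.46

E[u] = 0.5·ln(143000) + 0.5·ln(70000) = 5.9353 + 5.5781 = 11.5134
CE = e^11.5134 ≈ 100047.46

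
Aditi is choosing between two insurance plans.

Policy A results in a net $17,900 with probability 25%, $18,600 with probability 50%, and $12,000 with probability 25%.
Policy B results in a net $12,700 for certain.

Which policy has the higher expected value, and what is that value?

Policy A ($16,775)

Policy A = 0.25 × 17900 + 0.5 × 18600 + 0.25 × 12000 = 4475 + 9300 + 3000 = 16775
Policy B: 12700 (certain)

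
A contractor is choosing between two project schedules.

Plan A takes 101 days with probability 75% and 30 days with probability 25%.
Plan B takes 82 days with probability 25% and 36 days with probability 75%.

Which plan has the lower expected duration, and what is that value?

Plan A = 0.75 × 101 + 0.25 × 30 = 75.75 + 7.5 = 83.25
Plan B = 0.25 × 82 + 0.75 × 36 = 20.5 + 27 = 47.5

Plan B (47.5 days)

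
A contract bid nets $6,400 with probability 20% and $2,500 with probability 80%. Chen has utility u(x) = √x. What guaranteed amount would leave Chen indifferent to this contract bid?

$3,136

E[u] = 0.2·√6400 + 0.8·√2500 = 0.2·80 + 0.8·50 = 56
CE = (56)² = 3136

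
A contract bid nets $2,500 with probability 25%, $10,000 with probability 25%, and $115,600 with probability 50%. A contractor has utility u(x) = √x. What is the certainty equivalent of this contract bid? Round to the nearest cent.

E[u] = 0.25·√2500 + 0.25·√10000 + 0.5·√115600 = 0.25·50 + 0.25·100 + 0.5·340 = 207.5
CE = (207.5)² = 43056.25

$43,056.25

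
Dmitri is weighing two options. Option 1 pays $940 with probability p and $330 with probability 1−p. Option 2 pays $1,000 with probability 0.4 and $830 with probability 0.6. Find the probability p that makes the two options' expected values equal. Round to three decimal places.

p = 0.931

EV(Option 2) = 0.4 × 1000 + 0.6 × 830 = 400 + 498 = 898
p·940 + (1−p)·330 = 898
610p + 330 = 898
p = (898 − 330) / 610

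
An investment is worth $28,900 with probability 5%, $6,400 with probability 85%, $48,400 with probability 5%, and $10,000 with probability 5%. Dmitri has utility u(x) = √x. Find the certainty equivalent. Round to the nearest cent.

E[u] = 0.05·√28900 + 0.85·√6400 + 0.05·√48400 + 0.05·√10000 = 0.05·170 + 0.85·80 + 0.05·220 + 0.05·100 = 92.5
CE = (92.5)² = 8556.25

$8,556.25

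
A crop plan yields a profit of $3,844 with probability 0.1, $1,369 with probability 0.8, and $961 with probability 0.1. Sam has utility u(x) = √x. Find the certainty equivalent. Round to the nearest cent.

E[u] = 0.1·√3844 + 0.8·√1369 + 0.1·√961 = 0.1·62 + 0.8·37 + 0.1·31 = 38.9
CE = (38.9)² = 1513.21

$1,513.21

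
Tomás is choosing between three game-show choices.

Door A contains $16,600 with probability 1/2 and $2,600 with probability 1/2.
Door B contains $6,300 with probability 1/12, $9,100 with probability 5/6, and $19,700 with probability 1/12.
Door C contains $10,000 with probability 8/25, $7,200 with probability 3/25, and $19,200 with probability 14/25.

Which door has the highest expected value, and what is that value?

Door C ($14,816)

Door A = 1/2 × 16600 + 1/2 × 2600 = 8300 + 1300 = 9600
Door B = 1/12 × 6300 + 5/6 × 9100 + 1/12 × 19700 = 525 + 7583.3333 + 1641.6667 = 9750
Door C = 8/25 × 10000 + 3/25 × 7200 + 14/25 × 19200 = 3200 + 864 + 10752 = 14816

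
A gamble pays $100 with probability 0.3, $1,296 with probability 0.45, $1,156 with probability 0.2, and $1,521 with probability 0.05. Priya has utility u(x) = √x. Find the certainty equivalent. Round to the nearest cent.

E[u] = 0.3·√100 + 0.45·√1296 + 0.2·√1156 + 0.05·√1521 = 0.3·10 + 0.45·36 + 0.2·34 + 0.05·39 = 27.95
CE = (27.95)² = 781.2025

$781.20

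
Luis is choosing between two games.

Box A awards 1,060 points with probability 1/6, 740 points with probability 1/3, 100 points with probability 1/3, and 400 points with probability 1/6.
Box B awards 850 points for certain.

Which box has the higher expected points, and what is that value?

Box B (850 points)

Box A = 1/6 × 1060 + 1/3 × 740 + 1/3 × 100 + 1/6 × 400 = 176.6667 + 246.6667 + 33.3333 + 66.6667 = 523.3333
Box B: 850 (certain)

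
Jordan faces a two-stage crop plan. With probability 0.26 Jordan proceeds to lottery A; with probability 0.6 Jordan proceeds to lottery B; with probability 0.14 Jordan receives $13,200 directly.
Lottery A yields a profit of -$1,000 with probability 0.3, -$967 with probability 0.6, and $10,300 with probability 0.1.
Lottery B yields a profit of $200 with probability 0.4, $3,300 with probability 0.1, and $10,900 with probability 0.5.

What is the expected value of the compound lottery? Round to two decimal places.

$5,402.95

EV(A) = 0.3 × (-1000) + 0.6 × (-967) + 0.1 × 10300 = -300 − 580.2 + 1030 = 149.8
EV(B) = 0.4 × 200 + 0.1 × 3300 + 0.5 × 10900 = 80 + 330 + 5450 = 5860
Branch C: 13200 (certain)
Overall = 0.26 × 149.8 + 0.6 × 5860 + 0.14 × 13200 = 38.948 + 3516 + 1848 = 5402.948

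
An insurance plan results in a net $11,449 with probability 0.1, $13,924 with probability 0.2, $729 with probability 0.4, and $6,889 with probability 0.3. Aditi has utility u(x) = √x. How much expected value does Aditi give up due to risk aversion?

$1,388

E[u] = 0.1·√11449 + 0.2·√13924 + 0.4·√729 + 0.3·√6889 = 0.1·107 + 0.2·118 + 0.4·27 + 0.3·83 = 70
CE = (70)² = 4900
Risk premium = EV − CE = 6288 − 4900 = 1388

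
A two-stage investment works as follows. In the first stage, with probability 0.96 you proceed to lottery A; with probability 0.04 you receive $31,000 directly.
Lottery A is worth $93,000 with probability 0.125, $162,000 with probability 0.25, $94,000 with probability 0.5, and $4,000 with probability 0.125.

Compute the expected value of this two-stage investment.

$96,880

EV(A) = 0.125 × 93000 + 0.25 × 162000 + 0.5 × 94000 + 0.125 × 4000 = 11625 + 40500 + 47000 + 500 = 99625
Branch B: 31000 (certain)
Overall = 0.96 × 99625 + 0.04 × 31000 = 95640 + 1240 = 96880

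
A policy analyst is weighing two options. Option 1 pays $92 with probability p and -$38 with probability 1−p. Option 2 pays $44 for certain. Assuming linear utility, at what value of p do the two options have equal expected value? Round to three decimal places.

p = 0.631

p·92 + (1−p)·(-38) = 44
130p − 38 = 44
p = (44 + 38) / 130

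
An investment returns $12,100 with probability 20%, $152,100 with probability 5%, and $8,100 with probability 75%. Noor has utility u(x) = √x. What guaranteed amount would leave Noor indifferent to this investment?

$11,881

E[u] = 0.2·√12100 + 0.05·√152100 + 0.75·√8100 = 0.2·110 + 0.05·390 + 0.75·90 = 109
CE = (109)² = 11881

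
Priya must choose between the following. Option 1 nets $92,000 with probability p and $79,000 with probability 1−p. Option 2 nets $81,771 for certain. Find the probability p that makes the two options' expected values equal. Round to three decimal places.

p = 0.213

p·92000 + (1−p)·79000 = 81771
13000p + 79000 = 81771
p = (81771 − 79000) / 13000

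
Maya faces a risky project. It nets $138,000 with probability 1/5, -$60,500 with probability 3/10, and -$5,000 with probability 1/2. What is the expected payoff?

$6,950

EV = 1/5 × 138000 + 3/10 × (-60500) + 1/2 × (-5000) = 27600 − 18150 − 2500 = 6950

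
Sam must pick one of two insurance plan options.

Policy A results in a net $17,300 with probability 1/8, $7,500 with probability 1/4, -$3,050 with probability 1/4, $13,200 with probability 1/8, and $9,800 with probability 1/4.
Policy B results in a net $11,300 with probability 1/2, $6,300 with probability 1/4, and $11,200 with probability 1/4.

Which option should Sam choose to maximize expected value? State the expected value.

Policy A = 1/8 × 17300 + 1/4 × 7500 + 1/4 × (-3050) + 1/8 × 13200 + 1/4 × 9800 = 2162.5 + 1875 − 762.5 + 1650 + 2450 = 7375
Policy B = 1/2 × 11300 + 1/4 × 6300 + 1/4 × 11200 = 5650 + 1575 + 2800 = 10025

Policy B ($10,025)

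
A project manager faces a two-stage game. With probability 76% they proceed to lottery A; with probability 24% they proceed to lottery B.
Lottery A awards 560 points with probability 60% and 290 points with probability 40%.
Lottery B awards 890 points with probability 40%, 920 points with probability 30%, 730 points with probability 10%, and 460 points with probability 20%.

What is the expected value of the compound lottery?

534.8 points

EV(A) = 0.6 × 560 + 0.4 × 290 = 336 + 116 = 452
EV(B) = 0.4 × 890 + 0.3 × 920 + 0.1 × 730 + 0.2 × 460 = 356 + 276 + 73 + 92 = 797
Overall = 0.76 × 452 + 0.24 × 797 = 343.52 + 191.28 = 534.8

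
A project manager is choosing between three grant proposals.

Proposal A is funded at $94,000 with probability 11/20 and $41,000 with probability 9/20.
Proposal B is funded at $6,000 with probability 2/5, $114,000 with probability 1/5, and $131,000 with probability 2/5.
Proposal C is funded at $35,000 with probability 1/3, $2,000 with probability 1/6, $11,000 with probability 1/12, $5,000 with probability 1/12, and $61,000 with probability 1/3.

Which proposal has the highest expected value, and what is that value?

Proposal B ($77,600)

Proposal A = 11/20 × 94000 + 9/20 × 41000 = 51700 + 18450 = 70150
Proposal B = 2/5 × 6000 + 1/5 × 114000 + 2/5 × 131000 = 2400 + 22800 + 52400 = 77600
Proposal C = 1/3 × 35000 + 1/6 × 2000 + 1/12 × 11000 + 1/12 × 5000 + 1/3 × 61000 = 11666.6667 + 333.3333 + 916.6667 + 416.6667 + 20333.3333 = 33666.6667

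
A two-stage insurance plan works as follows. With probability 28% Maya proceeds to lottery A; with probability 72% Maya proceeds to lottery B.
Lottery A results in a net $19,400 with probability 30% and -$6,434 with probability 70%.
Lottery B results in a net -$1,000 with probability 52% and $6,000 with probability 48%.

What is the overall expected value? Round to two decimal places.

$2,067.74

EV(A) = 0.3 × 19400 + 0.7 × (-6434) = 5820 − 4503.8 = 1316.2
EV(B) = 0.52 × (-1000) + 0.48 × 6000 = -520 + 2880 = 2360
Overall = 0.28 × 1316.2 + 0.72 × 2360 = 368.536 + 1699.2 = 2067.736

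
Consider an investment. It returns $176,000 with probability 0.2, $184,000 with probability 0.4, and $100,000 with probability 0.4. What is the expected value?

$148,800

EV = 0.2 × 176000 + 0.4 × 184000 + 0.4 × 100000 = 35200 + 73600 + 40000 = 148800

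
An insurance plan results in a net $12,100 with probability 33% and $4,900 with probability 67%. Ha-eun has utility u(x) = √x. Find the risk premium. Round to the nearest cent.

E[u] = 0.33·√12100 + 0.67·√4900 = 0.33·110 + 0.67·70 = 83.2
CE = (83.2)² = 6922.24
Risk premium = EV − CE = 7276 − 6922.24 = 353.76

$353.76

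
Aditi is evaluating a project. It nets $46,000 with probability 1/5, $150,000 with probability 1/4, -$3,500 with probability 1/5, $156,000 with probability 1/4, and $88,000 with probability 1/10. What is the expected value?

$93,800

EV = 1/5 × 46000 + 1/4 × 150000 + 1/5 × (-3500) + 1/4 × 156000 + 1/10 × 88000 = 9200 + 37500 − 700 + 39000 + 8800 = 93800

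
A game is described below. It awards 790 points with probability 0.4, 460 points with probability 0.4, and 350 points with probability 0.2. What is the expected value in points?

570 points

EV = 0.4 × 790 + 0.4 × 460 + 0.2 × 350 = 316 + 184 + 70 = 570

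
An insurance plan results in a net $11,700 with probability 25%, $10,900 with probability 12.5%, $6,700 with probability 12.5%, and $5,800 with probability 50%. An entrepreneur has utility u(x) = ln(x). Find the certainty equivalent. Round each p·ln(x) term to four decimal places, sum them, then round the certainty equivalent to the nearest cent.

E[u] = 0.25·ln(11700) + 0.125·ln(10900) + 0.125·ln(6700) + 0.5·ln(5800) = 2.3418 + 1.1621 + 1.1012 + 4.3328 = 8.9379
CE = e^8.9379 ≈ 7615.19

$7,615.19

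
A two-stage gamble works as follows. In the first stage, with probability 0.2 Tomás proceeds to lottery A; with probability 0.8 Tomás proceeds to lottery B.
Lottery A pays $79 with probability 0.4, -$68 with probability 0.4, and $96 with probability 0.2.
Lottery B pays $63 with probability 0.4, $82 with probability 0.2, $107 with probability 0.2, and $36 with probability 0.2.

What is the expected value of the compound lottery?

$60.88

EV(A) = 0.4 × 79 + 0.4 × (-68) + 0.2 × 96 = 31.6 − 27.2 + 19.2 = 23.6
EV(B) = 0.4 × 63 + 0.2 × 82 + 0.2 × 107 + 0.2 × 36 = 25.2 + 16.4 + 21.4 + 7.2 = 70.2
Overall = 0.2 × 23.6 + 0.8 × 70.2 = 4.72 + 56.16 = 60.88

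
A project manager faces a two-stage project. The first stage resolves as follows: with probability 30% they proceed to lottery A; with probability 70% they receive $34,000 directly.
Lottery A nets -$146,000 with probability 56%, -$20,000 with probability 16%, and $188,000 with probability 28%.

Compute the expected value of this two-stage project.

$14,104

EV(A) = 0.56 × (-146000) + 0.16 × (-20000) + 0.28 × 188000 = -81760 − 3200 + 52640 = -32320
Branch B: 34000 (certain)
Overall = 0.3 × (-32320) + 0.7 × 34000 = -9696 + 23800 = 14104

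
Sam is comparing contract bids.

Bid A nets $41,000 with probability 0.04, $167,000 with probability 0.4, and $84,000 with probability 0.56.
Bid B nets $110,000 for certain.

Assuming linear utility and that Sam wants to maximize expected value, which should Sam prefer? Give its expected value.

Bid A ($115,480)

Bid A = 0.04 × 41000 + 0.4 × 167000 + 0.56 × 84000 = 1640 + 66800 + 47040 = 115480
Bid B: 110000 (certain)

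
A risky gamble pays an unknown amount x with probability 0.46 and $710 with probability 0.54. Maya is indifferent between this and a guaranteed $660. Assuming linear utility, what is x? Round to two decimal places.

x = $601.30

0.46·x + 0.54·710 = 660
0.46·x = 660 − 383.4 = 276.6
x = 276.6 / 0.46 = 601.3043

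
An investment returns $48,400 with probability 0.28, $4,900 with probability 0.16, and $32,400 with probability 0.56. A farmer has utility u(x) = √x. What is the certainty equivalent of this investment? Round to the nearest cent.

$30,136.96

E[u] = 0.28·√48400 + 0.16·√4900 + 0.56·√32400 = 0.28·220 + 0.16·70 + 0.56·180 = 173.6
CE = (173.6)² = 30136.96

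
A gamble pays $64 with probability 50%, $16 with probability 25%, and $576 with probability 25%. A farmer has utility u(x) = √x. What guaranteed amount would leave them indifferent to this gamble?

E[u] = 0.5·√64 + 0.25·√16 + 0.25·√576 = 0.5·8 + 0.25·4 + 0.25·24 = 11
CE = (11)² = 121

$121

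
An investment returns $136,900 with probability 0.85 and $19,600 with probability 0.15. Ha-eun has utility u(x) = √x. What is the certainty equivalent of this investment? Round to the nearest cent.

$112,560.25

E[u] = 0.85·√136900 + 0.15·√19600 = 0.85·370 + 0.15·140 = 335.5
CE = (335.5)² = 112560.25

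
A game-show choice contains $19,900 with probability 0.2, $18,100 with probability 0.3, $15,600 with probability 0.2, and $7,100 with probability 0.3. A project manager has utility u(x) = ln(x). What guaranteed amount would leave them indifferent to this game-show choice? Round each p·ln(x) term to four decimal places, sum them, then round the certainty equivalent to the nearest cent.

$13,523.71

E[u] = 0.2·ln(19900) + 0.3·ln(18100) + 0.2·ln(15600) + 0.3·ln(7100) = 1.9797 + 2.9411 + 1.9310 + 2.6604 = 9.5122
CE = e^9.5122 ≈ 13523.71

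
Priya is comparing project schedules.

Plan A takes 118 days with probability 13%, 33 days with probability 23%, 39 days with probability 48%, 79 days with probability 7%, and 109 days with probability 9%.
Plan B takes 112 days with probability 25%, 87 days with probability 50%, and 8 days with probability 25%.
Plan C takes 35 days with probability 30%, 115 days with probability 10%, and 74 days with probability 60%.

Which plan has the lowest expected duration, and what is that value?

Plan A (56.99 days)

Plan A = 0.13 × 118 + 0.23 × 33 + 0.48 × 39 + 0.07 × 79 + 0.09 × 109 = 15.34 + 7.59 + 18.72 + 5.53 + 9.81 = 56.99
Plan B = 0.25 × 112 + 0.5 × 87 + 0.25 × 8 = 28 + 43.5 + 2 = 73.5
Plan C = 0.3 × 35 + 0.1 × 115 + 0.6 × 74 = 10.5 + 11.5 + 44.4 = 66.4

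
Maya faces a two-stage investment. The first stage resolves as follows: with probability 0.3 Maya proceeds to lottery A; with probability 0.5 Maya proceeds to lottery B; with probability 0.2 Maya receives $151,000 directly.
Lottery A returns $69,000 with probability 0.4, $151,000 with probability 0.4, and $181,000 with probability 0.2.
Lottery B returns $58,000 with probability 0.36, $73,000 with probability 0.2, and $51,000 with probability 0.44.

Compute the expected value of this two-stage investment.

EV(A) = 0.4 × 69000 + 0.4 × 151000 + 0.2 × 181000 = 27600 + 60400 + 36200 = 124200
EV(B) = 0.36 × 58000 + 0.2 × 73000 + 0.44 × 51000 = 20880 + 14600 + 22440 = 57920
Branch C: 151000 (certain)
Overall = 0.3 × 124200 + 0.5 × 57920 + 0.2 × 151000 = 37260 + 28960 + 30200 = 96420

$96,420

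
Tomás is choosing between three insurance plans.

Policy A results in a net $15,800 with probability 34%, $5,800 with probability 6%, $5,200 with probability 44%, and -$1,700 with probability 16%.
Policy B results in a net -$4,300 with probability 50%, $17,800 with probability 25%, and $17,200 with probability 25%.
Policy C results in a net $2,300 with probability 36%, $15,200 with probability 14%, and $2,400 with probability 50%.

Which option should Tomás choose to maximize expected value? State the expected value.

Policy A = 0.34 × 15800 + 0.06 × 5800 + 0.44 × 5200 + 0.16 × (-1700) = 5372 + 348 + 2288 − 272 = 7736
Policy B = 0.5 × (-4300) + 0.25 × 17800 + 0.25 × 17200 = -2150 + 4450 + 4300 = 6600
Policy C = 0.36 × 2300 + 0.14 × 15200 + 0.5 × 2400 = 828 + 2128 + 1200 = 4156

Policy A ($7,736)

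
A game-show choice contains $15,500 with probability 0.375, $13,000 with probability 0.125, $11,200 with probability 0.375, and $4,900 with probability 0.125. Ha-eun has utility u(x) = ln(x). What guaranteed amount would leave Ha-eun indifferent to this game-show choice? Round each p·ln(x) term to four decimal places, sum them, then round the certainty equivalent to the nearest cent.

$11,623.68

E[u] = 0.375·ln(15500) + 0.125·ln(13000) + 0.375·ln(11200) + 0.125·ln(4900) = 3.6182 + 1.1841 + 3.4964 + 1.0621 = 9.3608
CE = e^9.3608 ≈ 11623.68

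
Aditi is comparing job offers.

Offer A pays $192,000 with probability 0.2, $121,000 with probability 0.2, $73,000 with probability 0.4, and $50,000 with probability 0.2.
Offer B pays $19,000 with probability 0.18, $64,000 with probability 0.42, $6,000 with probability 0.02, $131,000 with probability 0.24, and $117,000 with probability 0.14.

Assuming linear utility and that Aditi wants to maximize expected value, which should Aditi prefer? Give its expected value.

Offer A ($101,800)

Offer A = 0.2 × 192000 + 0.2 × 121000 + 0.4 × 73000 + 0.2 × 50000 = 38400 + 24200 + 29200 + 10000 = 101800
Offer B = 0.18 × 19000 + 0.42 × 64000 + 0.02 × 6000 + 0.24 × 131000 + 0.14 × 117000 = 3420 + 26880 + 120 + 31440 + 16380 = 78240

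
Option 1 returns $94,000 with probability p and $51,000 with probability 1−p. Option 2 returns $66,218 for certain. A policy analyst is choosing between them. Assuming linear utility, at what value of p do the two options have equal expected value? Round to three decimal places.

p = 0.354

p·94000 + (1−p)·51000 = 66218
43000p + 51000 = 66218
p = (66218 − 51000) / 43000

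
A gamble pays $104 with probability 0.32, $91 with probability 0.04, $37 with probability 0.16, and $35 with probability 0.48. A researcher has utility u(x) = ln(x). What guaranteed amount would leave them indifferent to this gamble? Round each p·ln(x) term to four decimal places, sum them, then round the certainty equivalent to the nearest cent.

E[u] = 0.32·ln(104) + 0.04·ln(91) + 0.16·ln(37) + 0.48·ln(35) = 1.4862 + 0.1804 + 0.5777 + 1.7066 = 3.9509
CE = e^3.9509 ≈ 51.98

$51.98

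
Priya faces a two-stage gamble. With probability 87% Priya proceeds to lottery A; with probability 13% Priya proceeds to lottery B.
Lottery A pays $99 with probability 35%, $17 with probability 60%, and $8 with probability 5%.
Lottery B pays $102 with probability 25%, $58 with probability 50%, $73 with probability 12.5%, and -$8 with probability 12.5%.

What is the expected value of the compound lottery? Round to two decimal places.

$47.51

EV(A) = 0.35 × 99 + 0.6 × 17 + 0.05 × 8 = 34.65 + 10.2 + 0.4 = 45.25
EV(B) = 0.25 × 102 + 0.5 × 58 + 0.125 × 73 + 0.125 × (-8) = 25.5 + 29 + 9.125 − 1 = 62.625
Overall = 0.87 × 45.25 + 0.13 × 62.625 = 39.3675 + 8.14125 = 47.50875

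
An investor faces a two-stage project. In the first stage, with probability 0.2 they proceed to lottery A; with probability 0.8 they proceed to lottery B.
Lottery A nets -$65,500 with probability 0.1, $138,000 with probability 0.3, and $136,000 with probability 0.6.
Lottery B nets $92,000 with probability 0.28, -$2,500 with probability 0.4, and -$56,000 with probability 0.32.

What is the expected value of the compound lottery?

EV(A) = 0.1 × (-65500) + 0.3 × 138000 + 0.6 × 136000 = -6550 + 41400 + 81600 = 116450
EV(B) = 0.28 × 92000 + 0.4 × (-2500) + 0.32 × (-56000) = 25760 − 1000 − 17920 = 6840
Overall = 0.2 × 116450 + 0.8 × 6840 = 23290 + 5472 = 28762

$28,762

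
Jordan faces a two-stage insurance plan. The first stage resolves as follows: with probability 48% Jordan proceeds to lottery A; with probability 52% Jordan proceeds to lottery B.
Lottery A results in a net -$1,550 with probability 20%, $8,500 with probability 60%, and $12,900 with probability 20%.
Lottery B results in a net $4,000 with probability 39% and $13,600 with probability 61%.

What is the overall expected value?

$8,662.72

EV(A) = 0.2 × (-1550) + 0.6 × 8500 + 0.2 × 12900 = -310 + 5100 + 2580 = 7370
EV(B) = 0.39 × 4000 + 0.61 × 13600 = 1560 + 8296 = 9856
Overall = 0.48 × 7370 + 0.52 × 9856 = 3537.6 + 5125.12 = 8662.72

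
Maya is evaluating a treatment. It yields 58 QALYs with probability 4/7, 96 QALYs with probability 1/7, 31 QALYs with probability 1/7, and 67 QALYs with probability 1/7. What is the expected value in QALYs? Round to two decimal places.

60.86 QALYs

EV = 4/7 × 58 + 1/7 × 96 + 1/7 × 31 + 1/7 × 67 = 33.1429 + 13.7143 + 4.4286 + 9.5714 = 60.8571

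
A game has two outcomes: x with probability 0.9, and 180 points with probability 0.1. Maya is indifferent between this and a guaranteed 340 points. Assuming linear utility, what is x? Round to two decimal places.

x = 357.78 points

0.9·x + 0.1·180 = 340
0.9·x = 340 − 18 = 322
x = 322 / 0.9 = 357.7778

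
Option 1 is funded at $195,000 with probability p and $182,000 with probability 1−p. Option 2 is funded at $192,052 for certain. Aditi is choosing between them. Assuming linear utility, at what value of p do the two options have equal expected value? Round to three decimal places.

p = 0.773

p·195000 + (1−p)·182000 = 192052
13000p + 182000 = 192052
p = (192052 − 182000) / 13000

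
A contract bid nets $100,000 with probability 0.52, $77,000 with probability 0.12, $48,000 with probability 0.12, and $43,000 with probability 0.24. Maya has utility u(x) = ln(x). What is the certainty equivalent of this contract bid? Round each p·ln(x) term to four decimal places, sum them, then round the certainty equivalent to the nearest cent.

$72,467.97

E[u] = 0.52·ln(100000) + 0.12·ln(77000) + 0.12·ln(48000) + 0.24·ln(43000) = 5.9867 + 1.3502 + 1.2935 + 2.5605 = 11.1909
CE = e^11.1909 ≈ 72467.97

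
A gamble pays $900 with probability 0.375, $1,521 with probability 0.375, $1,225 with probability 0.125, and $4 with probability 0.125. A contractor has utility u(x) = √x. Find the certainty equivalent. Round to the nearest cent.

$930.25

E[u] = 0.375·√900 + 0.375·√1521 + 0.125·√1225 + 0.125·√4 = 0.375·30 + 0.375·39 + 0.125·35 + 0.125·2 = 30.5
CE = (30.5)² = 930.25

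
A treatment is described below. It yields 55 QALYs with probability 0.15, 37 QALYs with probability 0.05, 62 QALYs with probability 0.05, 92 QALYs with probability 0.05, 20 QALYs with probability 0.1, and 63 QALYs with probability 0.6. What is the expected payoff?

57.6 QALYs

EV = 0.15 × 55 + 0.05 × 37 + 0.05 × 62 + 0.05 × 92 + 0.1 × 20 + 0.6 × 63 = 8.25 + 1.85 + 3.1 + 4.6 + 2 + 37.8 = 57.6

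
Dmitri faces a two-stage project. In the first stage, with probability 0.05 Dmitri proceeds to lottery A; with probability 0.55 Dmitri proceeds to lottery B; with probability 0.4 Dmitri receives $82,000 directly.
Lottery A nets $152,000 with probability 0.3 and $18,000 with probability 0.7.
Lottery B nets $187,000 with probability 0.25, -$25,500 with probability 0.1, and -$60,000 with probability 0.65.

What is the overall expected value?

EV(A) = 0.3 × 152000 + 0.7 × 18000 = 45600 + 12600 = 58200
EV(B) = 0.25 × 187000 + 0.1 × (-25500) + 0.65 × (-60000) = 46750 − 2550 − 39000 = 5200
Branch C: 82000 (certain)
Overall = 0.05 × 58200 + 0.55 × 5200 + 0.4 × 82000 = 2910 + 2860 + 32800 = 38570

$38,570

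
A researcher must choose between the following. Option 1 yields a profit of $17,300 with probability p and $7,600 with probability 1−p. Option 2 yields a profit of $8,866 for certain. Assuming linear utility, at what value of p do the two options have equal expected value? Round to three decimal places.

p·17300 + (1−p)·7600 = 8866
9700p + 7600 = 8866
p = (8866 − 7600) / 9700

p = 0.131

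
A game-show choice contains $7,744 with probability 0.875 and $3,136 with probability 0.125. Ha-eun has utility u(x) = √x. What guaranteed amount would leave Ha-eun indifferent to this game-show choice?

$7,056

E[u] = 0.875·√7744 + 0.125·√3136 = 0.875·88 + 0.125·56 = 84
CE = (84)² = 7056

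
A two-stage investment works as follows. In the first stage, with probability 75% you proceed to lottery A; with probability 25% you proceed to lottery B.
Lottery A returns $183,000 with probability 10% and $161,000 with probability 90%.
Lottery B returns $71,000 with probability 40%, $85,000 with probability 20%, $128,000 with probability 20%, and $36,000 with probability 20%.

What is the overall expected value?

EV(A) = 0.1 × 183000 + 0.9 × 161000 = 18300 + 144900 = 163200
EV(B) = 0.4 × 71000 + 0.2 × 85000 + 0.2 × 128000 + 0.2 × 36000 = 28400 + 17000 + 25600 + 7200 = 78200
Overall = 0.75 × 163200 + 0.25 × 78200 = 122400 + 19550 = 141950

$141,950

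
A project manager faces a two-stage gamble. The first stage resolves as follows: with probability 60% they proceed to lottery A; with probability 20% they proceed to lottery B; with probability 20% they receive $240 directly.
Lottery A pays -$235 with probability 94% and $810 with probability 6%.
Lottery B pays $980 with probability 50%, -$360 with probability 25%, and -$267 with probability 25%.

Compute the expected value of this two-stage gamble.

EV(A) = 0.94 × (-235) + 0.06 × 810 = -220.9 + 48.6 = -172.3
EV(B) = 0.5 × 980 + 0.25 × (-360) + 0.25 × (-267) = 490 − 90 − 66.75 = 333.25
Branch C: 240 (certain)
Overall = 0.6 × (-172.3) + 0.2 × 333.25 + 0.2 × 240 = -103.38 + 66.65 + 48 = 11.27

$11.27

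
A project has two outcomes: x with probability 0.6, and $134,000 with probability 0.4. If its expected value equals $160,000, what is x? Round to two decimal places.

x = $177,333.33

0.6·x + 0.4·134000 = 160000
0.6·x = 160000 − 53600 = 106400
x = 106400 / 0.6 = 177333.3333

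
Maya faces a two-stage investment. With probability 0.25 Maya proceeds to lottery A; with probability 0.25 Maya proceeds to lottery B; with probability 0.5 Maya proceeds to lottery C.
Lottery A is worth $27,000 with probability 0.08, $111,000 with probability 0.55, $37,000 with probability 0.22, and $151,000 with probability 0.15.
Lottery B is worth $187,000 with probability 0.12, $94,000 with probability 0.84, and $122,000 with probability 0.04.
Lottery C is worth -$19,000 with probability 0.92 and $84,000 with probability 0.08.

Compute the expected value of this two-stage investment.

$44,690

EV(A) = 0.08 × 27000 + 0.55 × 111000 + 0.22 × 37000 + 0.15 × 151000 = 2160 + 61050 + 8140 + 22650 = 94000
EV(B) = 0.12 × 187000 + 0.84 × 94000 + 0.04 × 122000 = 22440 + 78960 + 4880 = 106280
EV(C) = 0.92 × (-19000) + 0.08 × 84000 = -17480 + 6720 = -10760
Overall = 0.25 × 94000 + 0.25 × 106280 + 0.5 × (-10760) = 23500 + 26570 − 5380 = 44690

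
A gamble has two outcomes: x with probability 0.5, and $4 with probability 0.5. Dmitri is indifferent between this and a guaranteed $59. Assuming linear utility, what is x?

0.5·x + 0.5·4 = 59
0.5·x = 59 − 2 = 57
x = 57 / 0.5 = 114

x = $114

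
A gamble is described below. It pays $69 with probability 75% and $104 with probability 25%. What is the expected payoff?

$77.75

EV = 0.75 × 69 + 0.25 × 104 = 51.75 + 26 = 77.75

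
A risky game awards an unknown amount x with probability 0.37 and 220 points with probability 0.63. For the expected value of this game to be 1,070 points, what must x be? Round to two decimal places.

x = 2517.30 points

0.37·x + 0.63·220 = 1070
0.37·x = 1070 − 138.6 = 931.4
x = 931.4 / 0.37 = 2517.2973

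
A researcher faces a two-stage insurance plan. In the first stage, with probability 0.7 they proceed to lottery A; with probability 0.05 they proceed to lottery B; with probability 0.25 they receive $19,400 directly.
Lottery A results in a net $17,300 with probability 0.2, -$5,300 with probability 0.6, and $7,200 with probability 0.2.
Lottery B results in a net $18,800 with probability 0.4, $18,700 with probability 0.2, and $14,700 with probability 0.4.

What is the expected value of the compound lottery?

$6,911

EV(A) = 0.2 × 17300 + 0.6 × (-5300) + 0.2 × 7200 = 3460 − 3180 + 1440 = 1720
EV(B) = 0.4 × 18800 + 0.2 × 18700 + 0.4 × 14700 = 7520 + 3740 + 5880 = 17140
Branch C: 19400 (certain)
Overall = 0.7 × 1720 + 0.05 × 17140 + 0.25 × 19400 = 1204 + 857 + 4850 = 6911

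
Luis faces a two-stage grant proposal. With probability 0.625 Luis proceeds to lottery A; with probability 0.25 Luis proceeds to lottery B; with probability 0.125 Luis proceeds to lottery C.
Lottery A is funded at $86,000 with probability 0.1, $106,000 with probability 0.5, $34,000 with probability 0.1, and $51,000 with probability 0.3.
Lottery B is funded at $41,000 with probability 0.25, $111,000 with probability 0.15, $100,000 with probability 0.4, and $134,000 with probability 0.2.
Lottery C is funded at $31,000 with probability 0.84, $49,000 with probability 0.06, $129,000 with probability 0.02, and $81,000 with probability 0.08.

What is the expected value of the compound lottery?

EV(A) = 0.1 × 86000 + 0.5 × 106000 + 0.1 × 34000 + 0.3 × 51000 = 8600 + 53000 + 3400 + 15300 = 80300
EV(B) = 0.25 × 41000 + 0.15 × 111000 + 0.4 × 100000 + 0.2 × 134000 = 10250 + 16650 + 40000 + 26800 = 93700
EV(C) = 0.84 × 31000 + 0.06 × 49000 + 0.02 × 129000 + 0.08 × 81000 = 26040 + 2940 + 2580 + 6480 = 38040
Overall = 0.625 × 80300 + 0.25 × 93700 + 0.125 × 38040 = 50187.5 + 23425 + 4755 = 78367.5

$78,367.50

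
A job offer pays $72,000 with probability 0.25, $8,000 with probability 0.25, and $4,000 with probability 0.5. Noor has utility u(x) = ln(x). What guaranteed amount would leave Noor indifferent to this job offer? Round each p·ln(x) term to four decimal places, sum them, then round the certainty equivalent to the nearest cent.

$9,797.67

E[u] = 0.25·ln(72000) + 0.25·ln(8000) + 0.5·ln(4000) = 2.7961 + 2.2468 + 4.1470 = 9.1899
CE = e^9.1899 ≈ 9797.67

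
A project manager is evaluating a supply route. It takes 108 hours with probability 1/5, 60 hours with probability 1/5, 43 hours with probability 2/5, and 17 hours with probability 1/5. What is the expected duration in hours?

54.2 hours

EV = 1/5 × 108 + 1/5 × 60 + 2/5 × 43 + 1/5 × 17 = 21.6 + 12 + 17.2 + 3.4 = 54.2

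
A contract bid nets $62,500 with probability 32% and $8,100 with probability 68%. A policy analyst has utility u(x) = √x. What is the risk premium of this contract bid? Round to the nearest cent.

$5,570.56

E[u] = 0.32·√62500 + 0.68·√8100 = 0.32·250 + 0.68·90 = 141.2
CE = (141.2)² = 19937.44
Risk premium = EV − CE = 25508 − 19937.44 = 5570.56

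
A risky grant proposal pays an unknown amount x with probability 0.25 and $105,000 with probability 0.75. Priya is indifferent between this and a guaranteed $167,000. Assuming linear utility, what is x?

x = $353,000

0.25·x + 0.75·105000 = 167000
0.25·x = 167000 − 78750 = 88250
x = 88250 / 0.25 = 353000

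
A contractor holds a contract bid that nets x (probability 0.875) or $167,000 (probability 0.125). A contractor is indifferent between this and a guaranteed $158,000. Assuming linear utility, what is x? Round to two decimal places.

x = $156,714.29

0.875·x + 0.125·167000 = 158000
0.875·x = 158000 − 20875 = 137125
x = 137125 / 0.875 = 156714.2857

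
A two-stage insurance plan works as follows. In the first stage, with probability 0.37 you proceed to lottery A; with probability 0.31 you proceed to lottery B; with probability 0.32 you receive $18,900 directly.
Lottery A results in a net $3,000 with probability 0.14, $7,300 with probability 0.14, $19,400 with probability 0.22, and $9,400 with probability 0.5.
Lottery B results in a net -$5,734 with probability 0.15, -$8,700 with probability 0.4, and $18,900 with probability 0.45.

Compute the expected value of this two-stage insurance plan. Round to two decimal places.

EV(A) = 0.14 × 3000 + 0.14 × 7300 + 0.22 × 19400 + 0.5 × 9400 = 420 + 1022 + 4268 + 4700 = 10410
EV(B) = 0.15 × (-5734) + 0.4 × (-8700) + 0.45 × 18900 = -860.1 − 3480 + 8505 = 4164.9
Branch C: 18900 (certain)
Overall = 0.37 × 10410 + 0.31 × 4164.9 + 0.32 × 18900 = 3851.7 + 1291.119 + 6048 = 11190.819

$11,190.82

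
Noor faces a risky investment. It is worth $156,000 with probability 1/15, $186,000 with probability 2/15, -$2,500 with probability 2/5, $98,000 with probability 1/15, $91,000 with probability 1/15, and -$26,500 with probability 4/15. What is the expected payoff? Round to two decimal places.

EV = 1/15 × 156000 + 2/15 × 186000 + 2/5 × (-2500) + 1/15 × 98000 + 1/15 × 91000 + 4/15 × (-26500) = 10400 + 24800 − 1000 + 6533.3333 + 6066.6667 − 7066.6667 = 39733.3333

$39,733.33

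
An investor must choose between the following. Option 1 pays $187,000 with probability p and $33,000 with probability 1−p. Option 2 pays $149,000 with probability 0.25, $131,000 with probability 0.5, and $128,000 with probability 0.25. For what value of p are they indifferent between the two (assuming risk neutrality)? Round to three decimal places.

p = 0.661

EV(Option 2) = 0.25 × 149000 + 0.5 × 131000 + 0.25 × 128000 = 37250 + 65500 + 32000 = 134750
p·187000 + (1−p)·33000 = 134750
154000p + 33000 = 134750
p = (134750 − 33000) / 154000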